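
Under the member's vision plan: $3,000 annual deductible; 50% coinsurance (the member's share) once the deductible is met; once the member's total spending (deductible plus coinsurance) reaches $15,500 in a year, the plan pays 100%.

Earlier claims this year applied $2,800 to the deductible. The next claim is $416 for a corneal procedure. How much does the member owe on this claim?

$308

Remaining deductible: $3,000 − $2,800 = $200.
After the $200 deductible portion, $416 − $200 = $216 is subject to coinsurance.
50% of $216 = $108 falls to the member.
Member responsibility before any cap: $200 + $108 = $308.
Year-to-date out-of-pocket becomes $2,800 + $308 = $3,108, still under the $15,500 maximum, so no cap applies.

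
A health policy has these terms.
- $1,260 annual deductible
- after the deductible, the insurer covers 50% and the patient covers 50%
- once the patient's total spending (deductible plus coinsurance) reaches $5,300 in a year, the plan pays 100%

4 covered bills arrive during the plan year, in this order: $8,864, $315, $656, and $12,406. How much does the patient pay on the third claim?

$80.50

Claim 1 — $8,864: $1,260 to deductible, leaving $7,604; patient's 50% is $3,802. Cost to patient: $5,062. OOP to date $5,062.
Claim 2 — $315: 50% coinsurance on $315 = $157.50. Patient owes $157.50 (running OOP $5,219.50).
Claim 3 — $656: deductible met; 50% of $656 = $328. Adding that to $5,219.50 gives $5,547.50, past the $5,300 cap; patient pays only $5,300 − $5,219.50 = $80.50.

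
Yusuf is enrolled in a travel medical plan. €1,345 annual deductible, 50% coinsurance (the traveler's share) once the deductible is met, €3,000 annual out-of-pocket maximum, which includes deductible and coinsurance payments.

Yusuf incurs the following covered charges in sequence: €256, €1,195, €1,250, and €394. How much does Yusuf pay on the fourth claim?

Claim 1 — €256: fully absorbed by the deductible. Cost to traveler: €256. OOP to date €256.
Claim 2 — €1,195: €1,089 to deductible, leaving €106; 50% of €106 = €53. Traveler owes €1,142 (running OOP €1,398).
Claim 3 — €1,250: deductible met; 50% of €1,250 = €625. Traveler pays €625; OOP now €2,023.
Claim 4 — €394: deductible already satisfied, so traveler's share is 50% × €394 = €197. Traveler owes €197 (running OOP €2,220).

€197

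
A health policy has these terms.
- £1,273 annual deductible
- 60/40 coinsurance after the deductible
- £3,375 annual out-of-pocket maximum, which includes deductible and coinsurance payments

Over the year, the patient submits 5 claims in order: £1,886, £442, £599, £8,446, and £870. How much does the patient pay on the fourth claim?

£1,440.40

Claim 1 — £1,886: £1,273 finishes the deductible; £613 goes to coinsurance; coinsurance £613 × 40% = £245.20. Cost to patient: £1,518.20. OOP to date £1,518.20.
Claim 2 — £442: 40% coinsurance on £442 = £176.80. Cost to patient: £176.80. OOP to date £1,695.
Claim 3 — £599: deductible met; 40% of £599 = £239.60. Patient owes £239.60 (running OOP £1,934.60).
Claim 4 — £8,446: deductible met; 40% of £8,446 = £3,378.40. That would push OOP to £5,313, over the £3,375 cap, so patient pays £3,375 − £1,934.60 = £1,440.40.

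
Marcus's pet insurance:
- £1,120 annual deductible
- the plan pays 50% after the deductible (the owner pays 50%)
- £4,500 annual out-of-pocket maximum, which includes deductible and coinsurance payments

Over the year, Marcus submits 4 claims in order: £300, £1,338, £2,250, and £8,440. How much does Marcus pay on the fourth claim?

Claim 1 (£300): entire amount goes to the deductible. Owner owes £300 (running OOP £300).
Claim 2 (£1,338): deductible takes £820, £518 remains; 50% of £518 = £259. Owner pays £1,079; OOP now £1,379.
Claim 3 (£2,250): deductible already satisfied, so owner's share is 50% × £2,250 = £1,125. Cost to owner: £1,125. OOP to date £2,504.
Claim 4 (£8,440): deductible met; 50% of £8,440 = £4,220. OOP would hit £6,724 > £4,500, so the cap limits the owner to £4,500 − £2,504 = £1,996.

£1,996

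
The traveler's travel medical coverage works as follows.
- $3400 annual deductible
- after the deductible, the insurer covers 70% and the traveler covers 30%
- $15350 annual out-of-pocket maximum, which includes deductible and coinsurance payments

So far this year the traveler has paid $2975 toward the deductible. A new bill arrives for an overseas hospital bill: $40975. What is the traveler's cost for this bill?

$12375

Remaining deductible: $3400 − $2975 = $425.
The remaining $40550 (= $40975 − $425) moves to coinsurance.
Coinsurance: $40550 × 30% = $12165.
That puts the traveler's cost at $425 + $12165 = $12590 before any cap.
Adding $12590 to the $2975 already spent would give $15565, which exceeds the $15350 cap; the traveler pays just $15350 − $2975 = $12375.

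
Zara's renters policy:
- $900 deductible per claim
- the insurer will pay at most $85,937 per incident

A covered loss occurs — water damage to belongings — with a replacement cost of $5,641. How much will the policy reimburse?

$4,741

After the deductible, $5,641 − $900 = $4,741 remains.
$4,741 is within the $85,937 limit, so the insurer pays $4,741.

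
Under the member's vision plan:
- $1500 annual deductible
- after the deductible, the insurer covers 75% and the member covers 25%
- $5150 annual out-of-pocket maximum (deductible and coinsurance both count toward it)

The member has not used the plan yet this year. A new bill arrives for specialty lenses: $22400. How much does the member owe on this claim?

$5150

Nothing has been paid toward the $1500 deductible, so the first $1500 of this charge is applied there.
After the $1500 deductible portion, $22400 − $1500 = $20900 is subject to coinsurance.
Coinsurance: $20900 × 25% = $5225.
Member responsibility before any cap: $1500 + $5225 = $6725.
That would bring total out-of-pocket to $6725, past the $5150 cap. The member is capped at $5150 − $0 = $5150 on this claim.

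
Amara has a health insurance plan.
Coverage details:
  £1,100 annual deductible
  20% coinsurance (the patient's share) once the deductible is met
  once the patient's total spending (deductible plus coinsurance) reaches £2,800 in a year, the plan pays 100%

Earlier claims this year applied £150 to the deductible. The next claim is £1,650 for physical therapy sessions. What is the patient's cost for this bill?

Deductible still to meet: £1,100 − £150 = £950.
After the £950 deductible portion, £1,650 − £950 = £700 is subject to coinsurance.
Patient's 20% share of £700 is £140.
So the patient owes £950 + £140 = £1,090 before any cap.
Total out-of-pocket so far would be £150 + £1,090 = £1,240, below the £2,800 cap — no reduction.

£1,090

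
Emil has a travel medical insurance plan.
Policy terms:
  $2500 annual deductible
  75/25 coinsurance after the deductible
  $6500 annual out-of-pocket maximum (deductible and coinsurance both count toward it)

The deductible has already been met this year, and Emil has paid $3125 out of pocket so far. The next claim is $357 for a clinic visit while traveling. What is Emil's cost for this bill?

With the deductible met, the entire $357 is subject to coinsurance.
25% of $357 = $89.25 falls to the traveler.
Cumulative spending $3125 + $89.25 = $3214.25 stays under the $6500 maximum.

$89.25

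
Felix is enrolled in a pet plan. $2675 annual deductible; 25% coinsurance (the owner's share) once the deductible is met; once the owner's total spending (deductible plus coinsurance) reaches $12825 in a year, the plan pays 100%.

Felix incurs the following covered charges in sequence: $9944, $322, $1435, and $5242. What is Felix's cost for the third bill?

$358.75

Claim 1 ($9944): $2675 to deductible, leaving $7269; 25% of $7269 = $1817.25. Cost to owner: $4492.25. OOP to date $4492.25.
Claim 2 ($322): deductible met; 25% of $322 = $80.50. Owner owes $80.50 (running OOP $4572.75).
Claim 3 ($1435): deductible met; 25% of $1435 = $358.75. Owner pays $358.75; OOP now $4931.50.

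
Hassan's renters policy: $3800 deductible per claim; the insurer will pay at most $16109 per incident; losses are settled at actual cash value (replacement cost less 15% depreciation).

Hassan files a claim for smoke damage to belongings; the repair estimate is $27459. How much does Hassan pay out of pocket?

$11350

Actual cash value after 15% depreciation: $27459 × 85% = $23340.15.
After the deductible, $23340.15 − $3800 = $19540.15 remains.
$19540.15 exceeds the $16109 limit, so the insurer pays the limit: $16109.
Tenant's share is the uncovered remainder: $27459 − $16109 = $11350.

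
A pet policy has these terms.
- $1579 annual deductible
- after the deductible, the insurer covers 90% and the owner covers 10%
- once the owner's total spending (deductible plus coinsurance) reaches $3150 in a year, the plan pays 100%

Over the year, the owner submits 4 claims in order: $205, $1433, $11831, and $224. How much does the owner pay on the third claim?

$1183.10

Bill 1, $205: all of it applies to the deductible. Owner pays $205; OOP now $205.
Bill 2, $1433: $1374 to deductible, leaving $59; 10% of $59 = $5.90. Owner owes $1379.90 (running OOP $1584.90).
Bill 3, $11831: 10% coinsurance on $11831 = $1183.10. Owner pays $1183.10; OOP now $2768.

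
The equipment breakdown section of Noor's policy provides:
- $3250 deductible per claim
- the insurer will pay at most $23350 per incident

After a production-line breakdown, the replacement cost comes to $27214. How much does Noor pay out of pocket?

After the deductible, $27214 − $3250 = $23964 remains.
$23964 exceeds the $23350 limit, so the insurer pays the limit: $23350.
Out of pocket: $27214 − $23350 = $3864.

$3864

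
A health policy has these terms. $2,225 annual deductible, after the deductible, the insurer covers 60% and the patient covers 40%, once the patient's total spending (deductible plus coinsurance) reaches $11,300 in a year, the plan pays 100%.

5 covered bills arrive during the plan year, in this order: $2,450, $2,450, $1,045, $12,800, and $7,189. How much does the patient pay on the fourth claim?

Claim 1 — $2,450: $2,225 to deductible, leaving $225; patient's 40% is $90. Cost to patient: $2,315. OOP to date $2,315.
Claim 2 — $2,450: deductible already satisfied, so patient's share is 40% × $2,450 = $980. Cost to patient: $980. OOP to date $3,295.
Claim 3 — $1,045: deductible already satisfied, so patient's share is 40% × $1,045 = $418. Patient owes $418 (running OOP $3,713).
Claim 4 — $12,800: 40% coinsurance on $12,800 = $5,120. Patient pays $5,120; OOP now $8,833.

$5,120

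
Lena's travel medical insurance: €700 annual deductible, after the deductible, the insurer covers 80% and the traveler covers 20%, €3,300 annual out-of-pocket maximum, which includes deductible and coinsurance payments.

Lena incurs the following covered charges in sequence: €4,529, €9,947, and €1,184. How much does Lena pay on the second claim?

Claim 1 (€4,529): deductible takes €700, €3,829 remains; 20% of €3,829 = €765.80. Cost to traveler: €1,465.80. OOP to date €1,465.80.
Claim 2 (€9,947): 20% coinsurance on €9,947 = €1,989.40. Adding that to €1,465.80 gives €3,455.20, past the €3,300 cap; traveler pays only €3,300 − €1,465.80 = €1,834.20.

€1,834.20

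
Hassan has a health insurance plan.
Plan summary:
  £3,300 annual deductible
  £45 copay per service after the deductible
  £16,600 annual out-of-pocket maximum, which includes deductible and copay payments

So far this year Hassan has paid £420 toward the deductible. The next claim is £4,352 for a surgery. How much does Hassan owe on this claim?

£2,925

£420 of the £3,300 deductible is already met, leaving £2,880.
After the £2,880 deductible portion, £4,352 − £2,880 = £1,472 is subject to the copay.
Copay on this service: £45.
Patient responsibility before any cap: £2,880 + £45 = £2,925.
Cumulative spending £420 + £2,925 = £3,345 stays under the £16,600 maximum.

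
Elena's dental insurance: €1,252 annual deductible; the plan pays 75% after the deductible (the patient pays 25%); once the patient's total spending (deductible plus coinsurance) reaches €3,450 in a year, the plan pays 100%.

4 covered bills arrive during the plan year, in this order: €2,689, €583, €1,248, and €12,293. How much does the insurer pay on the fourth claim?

€10,912

Bill 1, €2,689: deductible takes €1,252, €1,437 remains; 25% of €1,437 = €359.25. Cost to patient: €1,611.25. OOP to date €1,611.25. Insurer: €2,689 − €1,611.25 = €1,077.75.
Bill 2, €583: 25% coinsurance on €583 = €145.75. Cost to patient: €145.75. OOP to date €1,757. Plan pays €583 − €145.75 = €437.25.
Bill 3, €1,248: 25% coinsurance on €1,248 = €312. Patient owes €312 (running OOP €2,069). Plan pays €1,248 − €312 = €936.
Bill 4, €12,293: deductible met; 25% of €12,293 = €3,073.25. OOP would hit €5,142.25 > €3,450, so the cap limits the patient to €3,450 − €2,069 = €1,381. Insurer: €12,293 − €1,381 = €10,912.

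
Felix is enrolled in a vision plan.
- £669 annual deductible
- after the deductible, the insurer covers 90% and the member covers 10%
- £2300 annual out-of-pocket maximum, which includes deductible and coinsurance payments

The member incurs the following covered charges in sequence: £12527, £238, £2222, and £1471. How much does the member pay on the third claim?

£222.20

Bill 1, £12527: £669 finishes the deductible; £11858 goes to coinsurance; 10% of £11858 = £1185.80. Cost to member: £1854.80. OOP to date £1854.80.
Bill 2, £238: 10% coinsurance on £238 = £23.80. Member pays £23.80; OOP now £1878.60.
Bill 3, £2222: deductible already satisfied, so member's share is 10% × £2222 = £222.20. Member pays £222.20; OOP now £2100.80.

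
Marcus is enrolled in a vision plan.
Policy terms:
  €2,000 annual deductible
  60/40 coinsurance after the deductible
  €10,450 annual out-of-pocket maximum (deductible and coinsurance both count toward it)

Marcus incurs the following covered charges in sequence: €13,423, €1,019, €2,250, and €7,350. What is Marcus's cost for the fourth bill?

€2,573.20

Claim 1 — €13,423: deductible takes €2,000, €11,423 remains; member's 40% is €4,569.20. Member pays €6,569.20; OOP now €6,569.20.
Claim 2 — €1,019: deductible met; 40% of €1,019 = €407.60. Member owes €407.60 (running OOP €6,976.80).
Claim 3 — €2,250: deductible already satisfied, so member's share is 40% × €2,250 = €900. Member pays €900; OOP now €7,876.80.
Claim 4 — €7,350: 40% coinsurance on €7,350 = €2,940. That would push OOP to €10,816.80, over the €10,450 cap, so member pays €10,450 − €7,876.80 = €2,573.20.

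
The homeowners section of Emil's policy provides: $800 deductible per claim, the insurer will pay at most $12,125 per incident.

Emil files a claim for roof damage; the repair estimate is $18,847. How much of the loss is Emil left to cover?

$6,722

After the deductible, $18,847 − $800 = $18,047 remains.
The $12,125 per-incident cap binds; insurer pays $12,125.
Out of pocket: $18,847 − $12,125 = $6,722.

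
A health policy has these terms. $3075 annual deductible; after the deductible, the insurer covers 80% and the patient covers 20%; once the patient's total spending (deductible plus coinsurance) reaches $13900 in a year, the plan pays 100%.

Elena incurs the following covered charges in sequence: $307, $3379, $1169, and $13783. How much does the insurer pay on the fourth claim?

$11026.40

Claim 1 ($307): fully absorbed by the deductible. Patient pays $307; OOP now $307. Insurer: $307 − $307 = $0.
Claim 2 ($3379): $2768 finishes the deductible; $611 goes to coinsurance; coinsurance $611 × 20% = $122.20. Cost to patient: $2890.20. OOP to date $3197.20. Plan pays $3379 − $2890.20 = $488.80.
Claim 3 ($1169): 20% coinsurance on $1169 = $233.80. Cost to patient: $233.80. OOP to date $3431. Insurer: $1169 − $233.80 = $935.20.
Claim 4 ($13783): 20% coinsurance on $13783 = $2756.60. Patient pays $2756.60; OOP now $6187.60. Plan pays $13783 − $2756.60 = $11026.40.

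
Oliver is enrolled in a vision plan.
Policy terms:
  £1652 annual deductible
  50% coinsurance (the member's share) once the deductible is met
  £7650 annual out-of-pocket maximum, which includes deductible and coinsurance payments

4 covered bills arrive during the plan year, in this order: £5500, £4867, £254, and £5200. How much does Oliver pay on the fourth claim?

£1513.50

#1 (£5500): deductible takes £1652, £3848 remains; member's 50% is £1924. Member pays £3576; OOP now £3576.
#2 (£4867): deductible met; 50% of £4867 = £2433.50. Member owes £2433.50 (running OOP £6009.50).
#3 (£254): deductible already satisfied, so member's share is 50% × £254 = £127. Member owes £127 (running OOP £6136.50).
#4 (£5200): 50% coinsurance on £5200 = £2600. That would push OOP to £8736.50, over the £7650 cap, so member pays £7650 − £6136.50 = £1513.50.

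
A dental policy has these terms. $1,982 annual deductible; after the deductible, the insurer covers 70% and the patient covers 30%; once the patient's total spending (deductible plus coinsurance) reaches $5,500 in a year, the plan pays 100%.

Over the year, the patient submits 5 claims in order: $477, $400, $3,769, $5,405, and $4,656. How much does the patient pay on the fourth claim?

$1,621.50

Claim 1 — $477: all of it applies to the deductible. Patient owes $477 (running OOP $477).
Claim 2 — $400: fully absorbed by the deductible. Cost to patient: $400. OOP to date $877.
Claim 3 — $3,769: deductible takes $1,105, $2,664 remains; patient's 30% is $799.20. Patient owes $1,904.20 (running OOP $2,781.20).
Claim 4 — $5,405: deductible already satisfied, so patient's share is 30% × $5,405 = $1,621.50. Cost to patient: $1,621.50. OOP to date $4,402.70.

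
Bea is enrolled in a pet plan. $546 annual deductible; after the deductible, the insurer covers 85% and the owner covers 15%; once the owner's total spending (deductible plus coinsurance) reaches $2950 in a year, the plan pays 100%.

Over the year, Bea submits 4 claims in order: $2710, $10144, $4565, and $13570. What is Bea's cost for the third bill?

$557.80

Bill 1, $2710: $546 finishes the deductible; $2164 goes to coinsurance; 15% of $2164 = $324.60. Owner pays $870.60; OOP now $870.60.
Bill 2, $10144: deductible already satisfied, so owner's share is 15% × $10144 = $1521.60. Owner pays $1521.60; OOP now $2392.20.
Bill 3, $4565: deductible already satisfied, so owner's share is 15% × $4565 = $684.75. Adding that to $2392.20 gives $3076.95, past the $2950 cap; owner pays only $2950 − $2392.20 = $557.80.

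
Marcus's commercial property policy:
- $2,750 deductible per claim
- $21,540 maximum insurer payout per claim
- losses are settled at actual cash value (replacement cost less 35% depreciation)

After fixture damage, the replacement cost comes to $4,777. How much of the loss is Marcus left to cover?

$4,421.95

Depreciate 35%: the covered value is $4,777 × 0.65 = $3,105.05.
Subtract the deductible: $3,105.05 − $2,750 = $355.05.
That's under the $21,540 cap, so the insurer reimburses the full $355.05.
The business bears the rest of the original loss: $4,777 − $355.05 = $4,421.95.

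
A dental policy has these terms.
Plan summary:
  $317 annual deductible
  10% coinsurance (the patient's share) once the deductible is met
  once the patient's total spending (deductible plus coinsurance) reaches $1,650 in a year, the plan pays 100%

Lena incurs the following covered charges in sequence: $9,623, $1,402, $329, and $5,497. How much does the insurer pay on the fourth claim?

Bill 1, $9,623: $317 to deductible, leaving $9,306; 10% of $9,306 = $930.60. Cost to patient: $1,247.60. OOP to date $1,247.60. Insurer: $9,623 − $1,247.60 = $8,375.40.
Bill 2, $1,402: 10% coinsurance on $1,402 = $140.20. Cost to patient: $140.20. OOP to date $1,387.80. Plan pays $1,402 − $140.20 = $1,261.80.
Bill 3, $329: deductible met; 10% of $329 = $32.90. Cost to patient: $32.90. OOP to date $1,420.70. Insurer: $329 − $32.90 = $296.10.
Bill 4, $5,497: deductible met; 10% of $5,497 = $549.70. That would push OOP to $1,970.40, over the $1,650 cap, so patient pays $1,650 − $1,420.70 = $229.30. Insurer: $5,497 − $229.30 = $5,267.70.

$5,267.70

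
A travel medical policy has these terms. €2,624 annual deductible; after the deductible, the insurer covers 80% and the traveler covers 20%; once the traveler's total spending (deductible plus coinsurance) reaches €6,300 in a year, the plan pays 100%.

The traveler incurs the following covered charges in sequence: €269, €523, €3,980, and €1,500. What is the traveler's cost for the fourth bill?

Bill 1, €269: all of it applies to the deductible. Traveler owes €269 (running OOP €269).
Bill 2, €523: all of it applies to the deductible. Cost to traveler: €523. OOP to date €792.
Bill 3, €3,980: deductible takes €1,832, €2,148 remains; traveler's 20% is €429.60. Traveler pays €2,261.60; OOP now €3,053.60.
Bill 4, €1,500: deductible met; 20% of €1,500 = €300. Traveler owes €300 (running OOP €3,353.60).

€300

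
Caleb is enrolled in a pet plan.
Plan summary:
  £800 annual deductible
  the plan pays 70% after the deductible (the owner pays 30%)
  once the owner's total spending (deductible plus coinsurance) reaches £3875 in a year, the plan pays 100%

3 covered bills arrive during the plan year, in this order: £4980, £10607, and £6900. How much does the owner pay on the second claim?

Bill 1, £4980: £800 to deductible, leaving £4180; 30% of £4180 = £1254. Owner pays £2054; OOP now £2054.
Bill 2, £10607: 30% coinsurance on £10607 = £3182.10. OOP would hit £5236.10 > £3875, so the cap limits the owner to £3875 − £2054 = £1821.

£1821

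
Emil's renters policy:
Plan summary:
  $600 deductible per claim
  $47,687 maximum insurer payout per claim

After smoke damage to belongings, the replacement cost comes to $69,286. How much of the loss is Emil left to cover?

After the deductible, $69,286 − $600 = $68,686 remains.
The $47,687 per-incident cap binds; insurer pays $47,687.
Out of pocket: $69,286 − $47,687 = $21,599.

$21,599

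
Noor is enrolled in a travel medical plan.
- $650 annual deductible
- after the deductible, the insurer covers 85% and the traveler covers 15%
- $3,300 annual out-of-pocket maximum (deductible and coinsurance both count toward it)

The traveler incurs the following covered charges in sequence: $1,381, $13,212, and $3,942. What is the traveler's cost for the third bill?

#1 ($1,381): $650 finishes the deductible; $731 goes to coinsurance; coinsurance $731 × 15% = $109.65. Cost to traveler: $759.65. OOP to date $759.65.
#2 ($13,212): deductible already satisfied, so traveler's share is 15% × $13,212 = $1,981.80. Cost to traveler: $1,981.80. OOP to date $2,741.45.
#3 ($3,942): 15% coinsurance on $3,942 = $591.30. Adding that to $2,741.45 gives $3,332.75, past the $3,300 cap; traveler pays only $3,300 − $2,741.45 = $558.55.

$558.55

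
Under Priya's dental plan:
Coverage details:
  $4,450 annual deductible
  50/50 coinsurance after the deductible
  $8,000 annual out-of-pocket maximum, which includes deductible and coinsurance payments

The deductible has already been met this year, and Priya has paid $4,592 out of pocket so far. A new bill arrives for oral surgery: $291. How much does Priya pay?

The deductible is already satisfied, so the full bill goes to coinsurance.
Patient's 50% share of $291 is $145.50.
Total out-of-pocket so far would be $4,592 + $145.50 = $4,737.50, below the $8,000 cap — no reduction.

$145.50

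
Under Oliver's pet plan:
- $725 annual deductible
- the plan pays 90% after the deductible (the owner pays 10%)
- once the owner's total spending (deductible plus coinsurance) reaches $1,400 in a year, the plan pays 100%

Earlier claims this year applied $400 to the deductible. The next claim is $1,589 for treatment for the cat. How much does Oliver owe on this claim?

$400 of the $725 deductible is already met, leaving $325.
After the $325 deductible portion, $1,589 − $325 = $1,264 is subject to coinsurance.
Coinsurance: $1,264 × 10% = $126.40.
So the owner owes $325 + $126.40 = $451.40 before any cap.
Total out-of-pocket so far would be $400 + $451.40 = $851.40, below the $1,400 cap — no reduction.

$451.40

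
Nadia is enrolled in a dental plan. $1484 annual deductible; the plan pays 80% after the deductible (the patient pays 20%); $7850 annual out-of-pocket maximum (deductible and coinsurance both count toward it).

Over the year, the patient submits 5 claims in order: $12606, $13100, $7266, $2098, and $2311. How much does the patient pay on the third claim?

$1453.20

Claim 1 ($12606): deductible takes $1484, $11122 remains; coinsurance $11122 × 20% = $2224.40. Patient owes $3708.40 (running OOP $3708.40).
Claim 2 ($13100): deductible already satisfied, so patient's share is 20% × $13100 = $2620. Patient owes $2620 (running OOP $6328.40).
Claim 3 ($7266): 20% coinsurance on $7266 = $1453.20. Patient owes $1453.20 (running OOP $7781.60).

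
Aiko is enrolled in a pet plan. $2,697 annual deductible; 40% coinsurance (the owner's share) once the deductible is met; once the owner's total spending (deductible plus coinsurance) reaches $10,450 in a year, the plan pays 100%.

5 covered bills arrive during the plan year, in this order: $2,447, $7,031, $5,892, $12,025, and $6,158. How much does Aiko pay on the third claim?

$2,356.80

Claim 1 ($2,447): entire amount goes to the deductible. Owner owes $2,447 (running OOP $2,447).
Claim 2 ($7,031): $250 to deductible, leaving $6,781; owner's 40% is $2,712.40. Owner owes $2,962.40 (running OOP $5,409.40).
Claim 3 ($5,892): deductible met; 40% of $5,892 = $2,356.80. Owner pays $2,356.80; OOP now $7,766.20.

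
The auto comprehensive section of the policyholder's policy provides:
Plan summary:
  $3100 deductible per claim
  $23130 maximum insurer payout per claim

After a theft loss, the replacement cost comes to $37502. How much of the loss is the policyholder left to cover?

Less the $3100 deductible: $37502 − $3100 = $34402.
Since $34402 > $23130, the payout is capped at $23130.
Policyholder's share is the uncovered remainder: $37502 − $23130 = $14372.

$14372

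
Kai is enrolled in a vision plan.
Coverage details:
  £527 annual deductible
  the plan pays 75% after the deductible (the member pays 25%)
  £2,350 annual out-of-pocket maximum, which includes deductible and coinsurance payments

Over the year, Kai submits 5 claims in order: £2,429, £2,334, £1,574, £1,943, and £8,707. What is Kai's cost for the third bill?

£393.50

Claim 1 — £2,429: £527 finishes the deductible; £1,902 goes to coinsurance; 25% of £1,902 = £475.50. Member owes £1,002.50 (running OOP £1,002.50).
Claim 2 — £2,334: deductible met; 25% of £2,334 = £583.50. Member owes £583.50 (running OOP £1,586).
Claim 3 — £1,574: deductible met; 25% of £1,574 = £393.50. Member pays £393.50; OOP now £1,979.50.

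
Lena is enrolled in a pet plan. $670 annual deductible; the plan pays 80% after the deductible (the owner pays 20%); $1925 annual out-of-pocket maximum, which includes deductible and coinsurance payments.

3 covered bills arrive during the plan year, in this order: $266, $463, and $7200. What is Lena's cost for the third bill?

$1243.20

#1 ($266): entire amount goes to the deductible. Owner pays $266; OOP now $266.
#2 ($463): deductible takes $404, $59 remains; 20% of $59 = $11.80. Cost to owner: $415.80. OOP to date $681.80.
#3 ($7200): deductible met; 20% of $7200 = $1440. OOP would hit $2121.80 > $1925, so the cap limits the owner to $1925 − $681.80 = $1243.20.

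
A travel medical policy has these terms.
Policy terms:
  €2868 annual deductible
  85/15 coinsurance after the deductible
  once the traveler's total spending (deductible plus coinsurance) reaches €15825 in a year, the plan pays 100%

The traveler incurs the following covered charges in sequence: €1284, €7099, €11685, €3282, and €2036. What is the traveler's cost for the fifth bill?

€305.40

Claim 1 — €1284: entire amount goes to the deductible. Traveler owes €1284 (running OOP €1284).
Claim 2 — €7099: €1584 to deductible, leaving €5515; traveler's 15% is €827.25. Cost to traveler: €2411.25. OOP to date €3695.25.
Claim 3 — €11685: deductible already satisfied, so traveler's share is 15% × €11685 = €1752.75. Traveler pays €1752.75; OOP now €5448.
Claim 4 — €3282: 15% coinsurance on €3282 = €492.30. Traveler owes €492.30 (running OOP €5940.30).
Claim 5 — €2036: deductible met; 15% of €2036 = €305.40. Traveler pays €305.40; OOP now €6245.70.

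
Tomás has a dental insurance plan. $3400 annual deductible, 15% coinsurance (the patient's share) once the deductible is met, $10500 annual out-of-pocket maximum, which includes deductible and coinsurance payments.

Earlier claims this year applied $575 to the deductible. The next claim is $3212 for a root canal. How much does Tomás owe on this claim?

Deductible still to meet: $3400 − $575 = $2825.
After the $2825 deductible portion, $3212 − $2825 = $387 is subject to coinsurance.
15% of $387 = $58.05 falls to the patient.
That puts the patient's cost at $2825 + $58.05 = $2883.05 before any cap.
Total out-of-pocket so far would be $575 + $2883.05 = $3458.05, below the $10500 cap — no reduction.

$2883.05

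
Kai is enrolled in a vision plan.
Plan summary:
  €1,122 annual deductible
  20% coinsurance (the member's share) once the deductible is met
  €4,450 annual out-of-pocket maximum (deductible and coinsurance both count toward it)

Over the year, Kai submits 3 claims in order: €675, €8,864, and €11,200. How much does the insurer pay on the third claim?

€9,555.40

#1 (€675): fully absorbed by the deductible. Member pays €675; OOP now €675. Insurer: €675 − €675 = €0.
#2 (€8,864): €447 to deductible, leaving €8,417; coinsurance €8,417 × 20% = €1,683.40. Member pays €2,130.40; OOP now €2,805.40. Plan pays €8,864 − €2,130.40 = €6,733.60.
#3 (€11,200): deductible met; 20% of €11,200 = €2,240. OOP would hit €5,045.40 > €4,450, so the cap limits the member to €4,450 − €2,805.40 = €1,644.60. Insurer: €11,200 − €1,644.60 = €9,555.40.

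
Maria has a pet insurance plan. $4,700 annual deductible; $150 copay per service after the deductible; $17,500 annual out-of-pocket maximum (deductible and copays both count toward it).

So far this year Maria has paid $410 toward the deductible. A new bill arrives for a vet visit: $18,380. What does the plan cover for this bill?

Deductible still to meet: $4,700 − $410 = $4,290.
That leaves $18,380 − $4,290 = $14,090 for the copay.
Copay on this service: $150.
So the owner owes $4,290 + $150 = $4,440 before any cap.
Total out-of-pocket so far would be $410 + $4,440 = $4,850, below the $17,500 cap — no reduction.
Insurer pays the balance: $18,380 − $4,440 = $13,940.

$13,940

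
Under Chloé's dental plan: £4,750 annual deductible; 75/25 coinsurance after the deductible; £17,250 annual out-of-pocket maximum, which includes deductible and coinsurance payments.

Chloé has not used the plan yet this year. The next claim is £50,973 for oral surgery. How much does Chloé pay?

£16,305.75

Nothing has been paid toward the £4,750 deductible, so the first £4,750 of this charge is applied there.
The remaining £46,223 (= £50,973 − £4,750) moves to coinsurance.
25% of £46,223 = £11,555.75 falls to the patient.
That puts the patient's cost at £4,750 + £11,555.75 = £16,305.75 before any cap.
Cumulative spending £0 + £16,305.75 = £16,305.75 stays under the £17,250 maximum.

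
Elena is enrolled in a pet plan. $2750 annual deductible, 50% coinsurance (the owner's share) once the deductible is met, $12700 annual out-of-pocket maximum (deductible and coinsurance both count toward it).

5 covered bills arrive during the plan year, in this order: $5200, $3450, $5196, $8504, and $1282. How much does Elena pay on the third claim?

#1 ($5200): deductible takes $2750, $2450 remains; coinsurance $2450 × 50% = $1225. Owner owes $3975 (running OOP $3975).
#2 ($3450): deductible met; 50% of $3450 = $1725. Owner pays $1725; OOP now $5700.
#3 ($5196): 50% coinsurance on $5196 = $2598. Owner owes $2598 (running OOP $8298).

$2598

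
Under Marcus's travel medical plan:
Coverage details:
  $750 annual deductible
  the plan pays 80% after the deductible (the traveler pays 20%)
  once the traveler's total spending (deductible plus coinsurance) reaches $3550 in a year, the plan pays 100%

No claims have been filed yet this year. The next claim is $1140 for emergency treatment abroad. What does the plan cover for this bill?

Deductible not yet touched, so the first $750 of the bill goes to the deductible.
The remaining $390 (= $1140 − $750) moves to coinsurance.
20% of $390 = $78 falls to the traveler.
Traveler responsibility before any cap: $750 + $78 = $828.
Year-to-date out-of-pocket becomes $0 + $828 = $828, still under the $3550 maximum, so no cap applies.
Insurer pays the balance: $1140 − $828 = $312.

$312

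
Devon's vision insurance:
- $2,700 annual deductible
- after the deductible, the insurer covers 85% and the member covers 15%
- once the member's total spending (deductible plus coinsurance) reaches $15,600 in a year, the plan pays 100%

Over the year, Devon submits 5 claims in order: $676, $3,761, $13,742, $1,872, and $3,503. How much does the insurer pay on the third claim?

#1 ($676): fully absorbed by the deductible. Cost to member: $676. OOP to date $676. Plan pays $676 − $676 = $0.
#2 ($3,761): $2,024 to deductible, leaving $1,737; member's 15% is $260.55. Cost to member: $2,284.55. OOP to date $2,960.55. Plan pays $3,761 − $2,284.55 = $1,476.45.
#3 ($13,742): deductible met; 15% of $13,742 = $2,061.30. Member owes $2,061.30 (running OOP $5,021.85). Insurer: $13,742 − $2,061.30 = $11,680.70.

$11,680.70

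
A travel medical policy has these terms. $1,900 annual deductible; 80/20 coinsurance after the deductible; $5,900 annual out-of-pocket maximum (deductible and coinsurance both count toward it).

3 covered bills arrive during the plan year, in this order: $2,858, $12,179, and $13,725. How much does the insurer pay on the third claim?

$12,352.40

Claim 1 ($2,858): $1,900 to deductible, leaving $958; coinsurance $958 × 20% = $191.60. Traveler pays $2,091.60; OOP now $2,091.60. Plan pays $2,858 − $2,091.60 = $766.40.
Claim 2 ($12,179): deductible already satisfied, so traveler's share is 20% × $12,179 = $2,435.80. Cost to traveler: $2,435.80. OOP to date $4,527.40. Insurer: $12,179 − $2,435.80 = $9,743.20.
Claim 3 ($13,725): deductible already satisfied, so traveler's share is 20% × $13,725 = $2,745. That would push OOP to $7,272.40, over the $5,900 cap, so traveler pays $5,900 − $4,527.40 = $1,372.60. Plan pays $13,725 − $1,372.60 = $12,352.40.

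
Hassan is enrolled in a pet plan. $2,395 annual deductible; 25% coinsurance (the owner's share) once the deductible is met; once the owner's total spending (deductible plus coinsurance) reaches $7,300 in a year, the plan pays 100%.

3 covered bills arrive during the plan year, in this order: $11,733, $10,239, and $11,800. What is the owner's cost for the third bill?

$10.75

Claim 1 — $11,733: $2,395 to deductible, leaving $9,338; owner's 25% is $2,334.50. Owner pays $4,729.50; OOP now $4,729.50.
Claim 2 — $10,239: deductible already satisfied, so owner's share is 25% × $10,239 = $2,559.75. Owner owes $2,559.75 (running OOP $7,289.25).
Claim 3 — $11,800: deductible already satisfied, so owner's share is 25% × $11,800 = $2,950. OOP would hit $10,239.25 > $7,300, so the cap limits the owner to $7,300 − $7,289.25 = $10.75.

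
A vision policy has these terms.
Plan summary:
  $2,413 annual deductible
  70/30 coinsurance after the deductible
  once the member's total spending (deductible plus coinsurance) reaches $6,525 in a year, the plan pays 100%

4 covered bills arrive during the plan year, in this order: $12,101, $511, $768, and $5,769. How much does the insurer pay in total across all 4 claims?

Claim 1 — $12,101: $2,413 finishes the deductible; $9,688 goes to coinsurance; member's 30% is $2,906.40. Member pays $5,319.40; OOP now $5,319.40. Plan pays $12,101 − $5,319.40 = $6,781.60.
Claim 2 — $511: deductible met; 30% of $511 = $153.30. Cost to member: $153.30. OOP to date $5,472.70. Plan pays $511 − $153.30 = $357.70.
Claim 3 — $768: 30% coinsurance on $768 = $230.40. Cost to member: $230.40. OOP to date $5,703.10. Insurer: $768 − $230.40 = $537.60.
Claim 4 — $5,769: 30% coinsurance on $5,769 = $1,730.70. That would push OOP to $7,433.80, over the $6,525 cap, so member pays $6,525 − $5,703.10 = $821.90. Insurer: $5,769 − $821.90 = $4,947.10.
Insurer total = bills − member's total = $19,149 − $6,525 = $12,624.

$12,624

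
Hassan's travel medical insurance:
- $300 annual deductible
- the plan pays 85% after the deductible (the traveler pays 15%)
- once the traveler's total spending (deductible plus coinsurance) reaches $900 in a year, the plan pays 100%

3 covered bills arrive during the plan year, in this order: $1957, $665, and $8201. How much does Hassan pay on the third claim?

Claim 1 — $1957: $300 finishes the deductible; $1657 goes to coinsurance; coinsurance $1657 × 15% = $248.55. Traveler pays $548.55; OOP now $548.55.
Claim 2 — $665: deductible met; 15% of $665 = $99.75. Traveler pays $99.75; OOP now $648.30.
Claim 3 — $8201: deductible already satisfied, so traveler's share is 15% × $8201 = $1230.15. OOP would hit $1878.45 > $900, so the cap limits the traveler to $900 − $648.30 = $251.70.

$251.70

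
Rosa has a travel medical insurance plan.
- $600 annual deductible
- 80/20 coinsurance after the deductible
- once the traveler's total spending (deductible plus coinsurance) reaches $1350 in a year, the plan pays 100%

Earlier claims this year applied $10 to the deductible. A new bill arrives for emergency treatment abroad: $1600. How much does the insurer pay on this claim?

$808

$10 of the $600 deductible is already met, leaving $590.
The remaining $1010 (= $1600 − $590) moves to coinsurance.
Coinsurance: $1010 × 20% = $202.
That puts the traveler's cost at $590 + $202 = $792 before any cap.
Year-to-date out-of-pocket becomes $10 + $792 = $802, still under the $1350 maximum, so no cap applies.
Insurer pays the balance: $1600 − $792 = $808.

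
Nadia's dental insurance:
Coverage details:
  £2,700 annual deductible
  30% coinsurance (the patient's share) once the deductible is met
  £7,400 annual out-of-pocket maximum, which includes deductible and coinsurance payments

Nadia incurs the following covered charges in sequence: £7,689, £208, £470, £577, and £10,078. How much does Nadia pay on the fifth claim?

Claim 1 (£7,689): £2,700 finishes the deductible; £4,989 goes to coinsurance; coinsurance £4,989 × 30% = £1,496.70. Patient owes £4,196.70 (running OOP £4,196.70).
Claim 2 (£208): deductible already satisfied, so patient's share is 30% × £208 = £62.40. Cost to patient: £62.40. OOP to date £4,259.10.
Claim 3 (£470): 30% coinsurance on £470 = £141. Patient pays £141; OOP now £4,400.10.
Claim 4 (£577): deductible met; 30% of £577 = £173.10. Patient pays £173.10; OOP now £4,573.20.
Claim 5 (£10,078): deductible already satisfied, so patient's share is 30% × £10,078 = £3,023.40. Adding that to £4,573.20 gives £7,596.60, past the £7,400 cap; patient pays only £7,400 − £4,573.20 = £2,826.80.

£2,826.80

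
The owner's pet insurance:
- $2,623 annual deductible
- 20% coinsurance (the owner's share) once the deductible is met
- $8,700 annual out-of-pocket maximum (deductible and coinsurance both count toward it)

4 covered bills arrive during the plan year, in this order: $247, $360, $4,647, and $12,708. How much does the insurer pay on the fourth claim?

$10,166.40

Bill 1, $247: all of it applies to the deductible. Owner owes $247 (running OOP $247). Insurer: $247 − $247 = $0.
Bill 2, $360: fully absorbed by the deductible. Cost to owner: $360. OOP to date $607. Insurer: $360 − $360 = $0.
Bill 3, $4,647: $2,016 finishes the deductible; $2,631 goes to coinsurance; coinsurance $2,631 × 20% = $526.20. Owner pays $2,542.20; OOP now $3,149.20. Insurer: $4,647 − $2,542.20 = $2,104.80.
Bill 4, $12,708: deductible already satisfied, so owner's share is 20% × $12,708 = $2,541.60. Cost to owner: $2,541.60. OOP to date $5,690.80. Insurer: $12,708 − $2,541.60 = $10,166.40.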